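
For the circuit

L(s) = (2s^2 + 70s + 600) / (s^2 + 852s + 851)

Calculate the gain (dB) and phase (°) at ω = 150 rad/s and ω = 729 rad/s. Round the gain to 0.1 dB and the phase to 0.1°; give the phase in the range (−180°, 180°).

Substitute s = j150:
Numerator: 2(j150)^2 + 70(j150) + 600 = -44400 + j10500
Denominator: (j150)^2 + 852(j150) + 851 = -21649 + j127800
|N| = √(44400² + 10500²) ≈ 45625, ∠N ≈ 166.69°
|D| = √(21649² + 127800²) ≈ 1.2962e+05, ∠D ≈ 99.61°
|L| = 45625 / 1.2962e+05 ≈ 0.35199
Gain = 20 log₁₀(0.35199) ≈ -9.07 dB
∠L = 166.69° − 99.61° = 67.08°

Substitute s = j729:
Numerator: 2(j729)^2 + 70(j729) + 600 = -1062282 + j51030
Denominator: (j729)^2 + 852(j729) + 851 = -530590 + j621108
|N| = √(1062282² + 51030²) ≈ 1.0635e+06, ∠N ≈ 177.25°
|D| = √(530590² + 621108²) ≈ 8.1688e+05, ∠D ≈ 130.51°
|L| = 1.0635e+06 / 8.1688e+05 ≈ 1.3019
Gain = 20 log₁₀(1.3019) ≈ 2.29 dB
∠L = 177.25° − 130.51° = 46.74°

ω = 150: -9.1 dB, 67.1°; ω = 729: 2.3 dB, 46.7°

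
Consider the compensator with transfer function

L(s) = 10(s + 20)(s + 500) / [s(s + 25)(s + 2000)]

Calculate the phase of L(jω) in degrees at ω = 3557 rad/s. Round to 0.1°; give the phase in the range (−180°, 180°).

-68.6°

At s = jω = j3557:
zero (s+20): 20 + j3557 → |·| = √(20²+3557²) = √12652649 ≈ 3557.1, ∠ = arctan(3557/20) ≈ 89.68°
zero (s+500): 500 + j3557 → |·| = √(500²+3557²) = √12902249 ≈ 3592, ∠ = arctan(3557/500) ≈ 82.00°
pole (s+25): 25 + j3557 → |·| = √(25²+3557²) = √12652874 ≈ 3557.1, ∠ = arctan(3557/25) ≈ 89.60°
pole (s+2000): 2000 + j3557 → |·| = √(2000²+3557²) = √16652249 ≈ 4080.7, ∠ = arctan(3557/2000) ≈ 60.65°
pole at origin: |s| = 3557, ∠ = 90.00° (in denominator)
∠L = 171.68° − 240.25° = -68.57°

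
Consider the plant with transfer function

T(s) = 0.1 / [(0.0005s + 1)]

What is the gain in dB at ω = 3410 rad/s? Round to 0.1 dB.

-25.9 dB

At ω = 3410 rad/s:
pole (1 + j3410·0.0005) = 1 + j1.705 → |·| ≈ 1.9766, ∠ ≈ 59.61°
|T| = 0.1 · 1 / (1.9766) ≈ 0.050592
Gain = 20 log₁₀(0.050592) ≈ -25.92 dB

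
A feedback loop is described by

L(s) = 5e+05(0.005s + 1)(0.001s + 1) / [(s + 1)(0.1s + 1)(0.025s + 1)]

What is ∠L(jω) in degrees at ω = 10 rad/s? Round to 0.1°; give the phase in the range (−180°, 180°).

-139.9°

At ω = 10 rad/s:
zero (1 + j10·0.005) = 1 + j0.05 → |·| ≈ 1.0012, ∠ ≈ 2.86°
zero (1 + j10·0.001) = 1 + j0.01 → |·| ≈ 1, ∠ ≈ 0.57°
pole (1 + j10·1) = 1 + j10 → |·| ≈ 10.05, ∠ ≈ 84.29°
pole (1 + j10·0.1) = 1 + j1 → |·| ≈ 1.4142, ∠ ≈ 45.00°
pole (1 + j10·0.025) = 1 + j0.25 → |·| ≈ 1.0308, ∠ ≈ 14.04°
∠L = (2.86° + 0.57°) − (84.29° + 45.00° + 14.04°) = -139.90°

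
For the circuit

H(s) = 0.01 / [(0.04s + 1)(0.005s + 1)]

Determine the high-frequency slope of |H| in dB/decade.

-40 dB/decade

Each pole contributes −20 dB/decade at high frequency; each zero contributes +20 dB/decade.
Net: 0 zero(s) − 2 pole(s) → -40 dB/decade.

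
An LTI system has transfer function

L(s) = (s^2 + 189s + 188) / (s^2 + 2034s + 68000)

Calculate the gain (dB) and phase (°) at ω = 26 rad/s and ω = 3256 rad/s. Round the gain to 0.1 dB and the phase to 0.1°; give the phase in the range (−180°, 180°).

ω = 26: -24.8 dB, 57.5°; ω = 3256: -1.4 dB, 28.8°

Substitute s = j26:
Numerator: (j26)^2 + 189(j26) + 188 = -488 + j4914
Denominator: (j26)^2 + 2034(j26) + 68000 = 67324 + j52884
|N| = √(488² + 4914²) ≈ 4938.2, ∠N ≈ 95.67°
|D| = √(67324² + 52884²) ≈ 85611, ∠D ≈ 38.15°
|L| = 4938.2 / 85611 ≈ 0.057682
Gain = 20 log₁₀(0.057682) ≈ -24.78 dB
∠L = 95.67° − 38.15° = 57.52°

Substitute s = j3256:
Numerator: (j3256)^2 + 189(j3256) + 188 = -10601348 + j615384
Denominator: (j3256)^2 + 2034(j3256) + 68000 = -10533536 + j6622704
|N| = √(10601348² + 615384²) ≈ 1.0619e+07, ∠N ≈ 176.68°
|D| = √(10533536² + 6622704²) ≈ 1.2442e+07, ∠D ≈ 147.84°
|L| = 1.0619e+07 / 1.2442e+07 ≈ 0.85348
Gain = 20 log₁₀(0.85348) ≈ -1.38 dB
∠L = 176.68° − 147.84° = 28.84°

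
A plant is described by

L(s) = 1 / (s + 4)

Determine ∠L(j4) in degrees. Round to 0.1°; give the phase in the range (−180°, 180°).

-45.0°

Substitute s = j4:
Numerator: 1 = 1 + j0
Denominator: (j4) + 4 = 4 + j4
|N| = √(1² + 0²) ≈ 1, ∠N ≈ 0.00°
|D| = √(4² + 4²) ≈ 5.6569, ∠D ≈ 45.00°
∠L = 0.00° − 45.00° = -45.00°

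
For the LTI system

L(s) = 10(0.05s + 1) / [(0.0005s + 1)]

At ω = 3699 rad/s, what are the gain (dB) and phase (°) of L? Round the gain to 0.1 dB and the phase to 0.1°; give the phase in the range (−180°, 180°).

58.9 dB, 28.1°

At ω = 3699 rad/s:
zero (1 + j3699·0.05) = 1 + j184.95 → |·| ≈ 184.95, ∠ ≈ 89.69°
pole (1 + j3699·0.0005) = 1 + j1.8495 → |·| ≈ 2.1025, ∠ ≈ 61.60°
|L| = 10 · 184.95 / (2.1025) ≈ 879.67
Gain = 20 log₁₀(879.67) ≈ 58.89 dB
∠L = (89.69°) − (61.60°) = 28.09°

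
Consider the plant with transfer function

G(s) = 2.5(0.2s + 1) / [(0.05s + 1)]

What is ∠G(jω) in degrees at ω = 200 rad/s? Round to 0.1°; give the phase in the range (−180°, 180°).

At ω = 200 rad/s:
zero (1 + j200·0.2) = 1 + j40 → |·| ≈ 40.012, ∠ ≈ 88.57°
pole (1 + j200·0.05) = 1 + j10 → |·| ≈ 10.05, ∠ ≈ 84.29°
∠G = (88.57°) − (84.29°) = 4.28°

4.3°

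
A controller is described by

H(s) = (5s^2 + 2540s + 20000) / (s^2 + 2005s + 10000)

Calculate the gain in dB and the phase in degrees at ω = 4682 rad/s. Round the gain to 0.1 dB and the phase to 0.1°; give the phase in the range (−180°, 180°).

Substitute s = j4682:
Numerator: 5(j4682)^2 + 2540(j4682) + 20000 = -109585620 + j11892280
Denominator: (j4682)^2 + 2005(j4682) + 10000 = -21911124 + j9387410
|N| = √(109585620² + 11892280²) ≈ 1.1023e+08, ∠N ≈ 173.81°
|D| = √(21911124² + 9387410²) ≈ 2.3837e+07, ∠D ≈ 156.81°
|H| = 1.1023e+08 / 2.3837e+07 ≈ 4.6243
Gain = 20 log₁₀(4.6243) ≈ 13.30 dB
∠H = 173.81° − 156.81° = 17.00°

13.3 dB, 17.0°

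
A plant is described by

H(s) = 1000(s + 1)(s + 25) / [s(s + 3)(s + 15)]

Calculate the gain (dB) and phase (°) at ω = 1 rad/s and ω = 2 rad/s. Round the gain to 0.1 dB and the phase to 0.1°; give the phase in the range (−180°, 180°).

At s = jω = j1:
zero (s+1): 1 + j1 → |·| = √(1²+1²) = √2 ≈ 1.4142, ∠ = arctan(1/1) ≈ 45.00°
zero (s+25): 25 + j1 → |·| = √(25²+1²) = √626 ≈ 25.02, ∠ = arctan(1/25) ≈ 2.29°
pole (s+3): 3 + j1 → |·| = √(3²+1²) = √10 ≈ 3.1623, ∠ = arctan(1/3) ≈ 18.43°
pole (s+15): 15 + j1 → |·| = √(15²+1²) = √226 ≈ 15.033, ∠ = arctan(1/15) ≈ 3.81°
pole at origin: |s| = 1, ∠ = 90.00° (in denominator)
|H| = 1000 · 35.383 / 47.539 ≈ 744.29
Gain = 20 log₁₀(744.29) ≈ 57.43 dB
∠H = 47.29° − 112.24° = -64.95°

At s = jω = j2:
zero (s+1): 1 + j2 → |·| = √(1²+2²) = √5 ≈ 2.2361, ∠ = arctan(2/1) ≈ 63.43°
zero (s+25): 25 + j2 → |·| = √(25²+2²) = √629 ≈ 25.08, ∠ = arctan(2/25) ≈ 4.57°
pole (s+3): 3 + j2 → |·| = √(3²+2²) = √13 ≈ 3.6056, ∠ = arctan(2/3) ≈ 33.69°
pole (s+15): 15 + j2 → |·| = √(15²+2²) = √229 ≈ 15.133, ∠ = arctan(2/15) ≈ 7.59°
pole at origin: |s| = 2, ∠ = 90.00° (in denominator)
|H| = 1000 · 56.081 / 109.13 ≈ 513.89
Gain = 20 log₁₀(513.89) ≈ 54.22 dB
∠H = 68.00° − 131.28° = -63.28°

ω = 1: 57.4 dB, -65.0°; ω = 2: 54.2 dB, -63.3°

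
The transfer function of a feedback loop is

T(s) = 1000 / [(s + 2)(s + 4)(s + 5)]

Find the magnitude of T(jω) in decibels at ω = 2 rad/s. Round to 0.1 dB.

At s = jω = j2:
pole (s+2): 2 + j2 → |·| = √(2²+2²) = √8 ≈ 2.8284, ∠ = arctan(2/2) ≈ 45.00°
pole (s+4): 4 + j2 → |·| = √(4²+2²) = √20 ≈ 4.4721, ∠ = arctan(2/4) ≈ 26.57°
pole (s+5): 5 + j2 → |·| = √(5²+2²) = √29 ≈ 5.3852, ∠ = arctan(2/5) ≈ 21.80°
|T| = 1000 / 68.117 ≈ 14.681
Gain = 20 log₁₀(14.681) ≈ 23.34 dB

23.3 dB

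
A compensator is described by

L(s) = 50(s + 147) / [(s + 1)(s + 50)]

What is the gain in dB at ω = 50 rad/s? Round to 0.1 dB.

6.8 dB

At s = jω = j50:
zero (s+147): 147 + j50 → |·| = √(147²+50²) = √24109 ≈ 155.27, ∠ = arctan(50/147) ≈ 18.79°
pole (s+1): 1 + j50 → |·| = √(1²+50²) = √2501 ≈ 50.01, ∠ = arctan(50/1) ≈ 88.85°
pole (s+50): 50 + j50 → |·| = √(50²+50²) = √5000 ≈ 70.711, ∠ = arctan(50/50) ≈ 45.00°
|L| = 50 · 155.27 / 3536.3 ≈ 2.1954
Gain = 20 log₁₀(2.1954) ≈ 6.83 dB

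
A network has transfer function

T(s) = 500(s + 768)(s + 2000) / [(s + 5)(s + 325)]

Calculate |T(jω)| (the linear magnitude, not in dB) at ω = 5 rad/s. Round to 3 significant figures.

At s = jω = j5:
zero (s+768): 768 + j5 → |·| = √(768²+5²) = √589849 ≈ 768.02, ∠ = arctan(5/768) ≈ 0.37°
zero (s+2000): 2000 + j5 → |·| = √(2000²+5²) = √4000025 ≈ 2000, ∠ = arctan(5/2000) ≈ 0.14°
pole (s+5): 5 + j5 → |·| = √(5²+5²) = √50 ≈ 7.0711, ∠ = arctan(5/5) ≈ 45.00°
pole (s+325): 325 + j5 → |·| = √(325²+5²) = √105650 ≈ 325.04, ∠ = arctan(5/325) ≈ 0.88°
|T| = 500 · 1.536e+06 / 2298.4 ≈ 3.3415e+05

3.34e+05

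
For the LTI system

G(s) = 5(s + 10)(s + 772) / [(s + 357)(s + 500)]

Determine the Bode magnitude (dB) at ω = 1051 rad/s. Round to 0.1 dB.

14.5 dB

At s = jω = j1051:
zero (s+10): 10 + j1051 → |·| = √(10²+1051²) = √1104701 ≈ 1051, ∠ = arctan(1051/10) ≈ 89.45°
zero (s+772): 772 + j1051 → |·| = √(772²+1051²) = √1700585 ≈ 1304.1, ∠ = arctan(1051/772) ≈ 53.70°
pole (s+357): 357 + j1051 → |·| = √(357²+1051²) = √1232050 ≈ 1110, ∠ = arctan(1051/357) ≈ 71.24°
pole (s+500): 500 + j1051 → |·| = √(500²+1051²) = √1354601 ≈ 1163.9, ∠ = arctan(1051/500) ≈ 64.56°
|G| = 5 · 1.3706e+06 / 1.2919e+06 ≈ 5.3046
Gain = 20 log₁₀(5.3046) ≈ 14.49 dB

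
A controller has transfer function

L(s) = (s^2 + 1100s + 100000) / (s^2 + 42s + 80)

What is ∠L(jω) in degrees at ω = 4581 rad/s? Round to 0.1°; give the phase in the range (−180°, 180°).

Substitute s = j4581:
Numerator: (j4581)^2 + 1100(j4581) + 100000 = -20885561 + j5039100
Denominator: (j4581)^2 + 42(j4581) + 80 = -20985481 + j192402
|N| = √(20885561² + 5039100²) ≈ 2.1485e+07, ∠N ≈ 166.44°
|D| = √(20985481² + 192402²) ≈ 2.0986e+07, ∠D ≈ 179.47°
∠L = 166.44° − 179.47° = -13.03°

-13.0°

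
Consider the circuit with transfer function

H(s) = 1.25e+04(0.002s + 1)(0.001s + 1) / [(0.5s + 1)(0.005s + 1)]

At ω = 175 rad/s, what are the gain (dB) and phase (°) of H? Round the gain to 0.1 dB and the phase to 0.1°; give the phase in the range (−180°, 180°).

At ω = 175 rad/s:
zero (1 + j175·0.002) = 1 + j0.35 → |·| ≈ 1.0595, ∠ ≈ 19.29°
zero (1 + j175·0.001) = 1 + j0.175 → |·| ≈ 1.0152, ∠ ≈ 9.93°
pole (1 + j175·0.5) = 1 + j87.5 → |·| ≈ 87.506, ∠ ≈ 89.35°
pole (1 + j175·0.005) = 1 + j0.875 → |·| ≈ 1.3288, ∠ ≈ 41.19°
|H| = 1.25e+04 · 1.0595 · 1.0152 / (87.506 · 1.3288) ≈ 115.63
Gain = 20 log₁₀(115.63) ≈ 41.26 dB
∠H = (19.29° + 9.93°) − (89.35° + 41.19°) = -101.32°

41.3 dB, -101.3°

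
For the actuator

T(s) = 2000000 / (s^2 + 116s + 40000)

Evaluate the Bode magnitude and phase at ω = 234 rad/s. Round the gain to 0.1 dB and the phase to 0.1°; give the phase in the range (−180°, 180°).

36.2 dB, -118.5°

At s = jω = j234:
quadratic: (j234)² + 116·j234 + 40000 = -14756 + j27144 → |·| ≈ 30896, ∠ ≈ 118.53°
|T| = 2000000 / 30896 ≈ 64.733
Gain = 20 log₁₀(64.733) ≈ 36.22 dB
∠T = 0.00° − 118.53° = -118.53°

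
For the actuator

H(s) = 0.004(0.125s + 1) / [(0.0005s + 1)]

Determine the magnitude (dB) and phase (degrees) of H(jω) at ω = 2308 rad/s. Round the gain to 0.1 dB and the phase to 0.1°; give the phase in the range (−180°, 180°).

-2.4 dB, 40.7°

At ω = 2308 rad/s:
zero (1 + j2308·0.125) = 1 + j288.5 → |·| ≈ 288.5, ∠ ≈ 89.80°
pole (1 + j2308·0.0005) = 1 + j1.154 → |·| ≈ 1.527, ∠ ≈ 49.09°
|H| = 0.004 · 288.5 / (1.527) ≈ 0.75573
Gain = 20 log₁₀(0.75573) ≈ -2.43 dB
∠H = (89.80°) − (49.09°) = 40.71°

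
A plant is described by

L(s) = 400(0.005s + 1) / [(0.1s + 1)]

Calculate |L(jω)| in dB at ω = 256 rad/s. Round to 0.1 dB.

28.1 dB

At ω = 256 rad/s:
zero (1 + j256·0.005) = 1 + j1.28 → |·| ≈ 1.6243, ∠ ≈ 52.00°
pole (1 + j256·0.1) = 1 + j25.6 → |·| ≈ 25.62, ∠ ≈ 87.76°
|L| = 400 · 1.6243 / (25.62) ≈ 25.36
Gain = 20 log₁₀(25.36) ≈ 28.08 dB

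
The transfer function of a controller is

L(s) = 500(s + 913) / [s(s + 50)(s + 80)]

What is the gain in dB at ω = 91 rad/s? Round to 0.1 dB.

At s = jω = j91:
zero (s+913): 913 + j91 → |·| = √(913²+91²) = √841850 ≈ 917.52, ∠ = arctan(91/913) ≈ 5.69°
pole (s+50): 50 + j91 → |·| = √(50²+91²) = √10781 ≈ 103.83, ∠ = arctan(91/50) ≈ 61.21°
pole (s+80): 80 + j91 → |·| = √(80²+91²) = √14681 ≈ 121.17, ∠ = arctan(91/80) ≈ 48.68°
pole at origin: |s| = 91, ∠ = 90.00° (in denominator)
|L| = 500 · 917.52 / 1.1449e+06 ≈ 0.4007
Gain = 20 log₁₀(0.4007) ≈ -7.94 dB

-7.9 dB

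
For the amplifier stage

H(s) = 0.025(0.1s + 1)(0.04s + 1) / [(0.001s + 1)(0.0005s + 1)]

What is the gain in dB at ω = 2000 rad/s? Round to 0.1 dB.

At ω = 2000 rad/s:
zero (1 + j2000·0.1) = 1 + j200 → |·| ≈ 200, ∠ ≈ 89.71°
zero (1 + j2000·0.04) = 1 + j80 → |·| ≈ 80.006, ∠ ≈ 89.28°
pole (1 + j2000·0.001) = 1 + j2 → |·| ≈ 2.2361, ∠ ≈ 63.43°
pole (1 + j2000·0.0005) = 1 + j1 → |·| ≈ 1.4142, ∠ ≈ 45.00°
|H| = 0.025 · 200 · 80.006 / (2.2361 · 1.4142) ≈ 126.5
Gain = 20 log₁₀(126.5) ≈ 42.04 dB

42.0 dB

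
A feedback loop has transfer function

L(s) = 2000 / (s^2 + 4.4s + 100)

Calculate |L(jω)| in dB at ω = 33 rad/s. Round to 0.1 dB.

At s = jω = j33:
quadratic: (j33)² + 4.4·j33 + 100 = -989 + j145.2 → |·| ≈ 999.6, ∠ ≈ 171.65°
|L| = 2000 / 999.6 ≈ 2.0008
Gain = 20 log₁₀(2.0008) ≈ 6.02 dB

6.0 dB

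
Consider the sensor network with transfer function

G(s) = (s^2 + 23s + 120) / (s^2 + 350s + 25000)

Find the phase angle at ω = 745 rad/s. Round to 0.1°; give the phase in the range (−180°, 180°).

24.4°

Substitute s = j745:
Numerator: (j745)^2 + 23(j745) + 120 = -554905 + j17135
Denominator: (j745)^2 + 350(j745) + 25000 = -530025 + j260750
|N| = √(554905² + 17135²) ≈ 5.5517e+05, ∠N ≈ 178.23°
|D| = √(530025² + 260750²) ≈ 5.9069e+05, ∠D ≈ 153.80°
∠G = 178.23° − 153.80° = 24.43°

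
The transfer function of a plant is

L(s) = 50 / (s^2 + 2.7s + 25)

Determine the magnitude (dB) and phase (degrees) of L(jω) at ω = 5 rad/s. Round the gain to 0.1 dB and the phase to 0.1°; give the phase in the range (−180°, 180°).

At s = jω = j5:
quadratic: (j5)² + 2.7·j5 + 25 = 0 + j13.5 → |·| ≈ 13.5, ∠ ≈ 90.00°
|L| = 50 / 13.5 ≈ 3.7037
Gain = 20 log₁₀(3.7037) ≈ 11.37 dB
∠L = 0.00° − 90.00° = -90.00°

11.4 dB, -90.0°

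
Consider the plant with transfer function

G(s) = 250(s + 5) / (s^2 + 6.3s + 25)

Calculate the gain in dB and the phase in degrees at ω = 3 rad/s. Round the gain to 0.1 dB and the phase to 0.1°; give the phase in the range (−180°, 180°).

35.4 dB, -18.8°

At s = jω = j3:
zero (s+5): 5 + j3 → |·| = √(5²+3²) = √34 ≈ 5.831, ∠ = arctan(3/5) ≈ 30.96°
quadratic: (j3)² + 6.3·j3 + 25 = 16 + j18.9 → |·| ≈ 24.763, ∠ ≈ 49.75°
|G| = 250 · 5.831 / 24.763 ≈ 58.868
Gain = 20 log₁₀(58.868) ≈ 35.40 dB
∠G = 30.96° − 49.75° = -18.79°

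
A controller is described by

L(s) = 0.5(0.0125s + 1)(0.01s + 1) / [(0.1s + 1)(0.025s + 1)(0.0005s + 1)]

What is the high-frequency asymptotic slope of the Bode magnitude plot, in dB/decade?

Each pole contributes −20 dB/decade at high frequency; each zero contributes +20 dB/decade.
Net: 2 zero(s) − 3 pole(s) → -20 dB/decade.

-20 dB/decade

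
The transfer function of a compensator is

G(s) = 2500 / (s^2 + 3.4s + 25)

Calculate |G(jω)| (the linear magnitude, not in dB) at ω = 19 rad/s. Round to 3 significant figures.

At s = jω = j19:
quadratic: (j19)² + 3.4·j19 + 25 = -336 + j64.6 → |·| ≈ 342.15, ∠ ≈ 169.12°
|G| = 2500 / 342.15 ≈ 7.3067

7.31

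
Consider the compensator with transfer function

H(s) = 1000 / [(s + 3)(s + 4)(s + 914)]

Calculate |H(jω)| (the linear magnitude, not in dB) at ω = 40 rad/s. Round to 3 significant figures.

At s = jω = j40:
pole (s+3): 3 + j40 → |·| = √(3²+40²) = √1609 ≈ 40.112, ∠ = arctan(40/3) ≈ 85.71°
pole (s+4): 4 + j40 → |·| = √(4²+40²) = √1616 ≈ 40.2, ∠ = arctan(40/4) ≈ 84.29°
pole (s+914): 914 + j40 → |·| = √(914²+40²) = √836996 ≈ 914.87, ∠ = arctan(40/914) ≈ 2.51°
|H| = 1000 / 1.4752e+06 ≈ 0.00067787

0.000678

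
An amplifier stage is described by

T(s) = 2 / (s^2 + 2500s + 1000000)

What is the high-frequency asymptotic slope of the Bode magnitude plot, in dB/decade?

-40 dB/decade

Each pole contributes −20 dB/decade at high frequency; each zero contributes +20 dB/decade.
Net: 0 zero(s) − 2 pole(s) → -40 dB/decade.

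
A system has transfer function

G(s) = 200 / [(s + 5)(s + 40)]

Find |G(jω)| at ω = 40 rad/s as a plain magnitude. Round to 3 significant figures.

At s = jω = j40:
pole (s+5): 5 + j40 → |·| = √(5²+40²) = √1625 ≈ 40.311, ∠ = arctan(40/5) ≈ 82.87°
pole (s+40): 40 + j40 → |·| = √(40²+40²) = √3200 ≈ 56.569, ∠ = arctan(40/40) ≈ 45.00°
|G| = 200 / 2280.4 ≈ 0.087704

0.0877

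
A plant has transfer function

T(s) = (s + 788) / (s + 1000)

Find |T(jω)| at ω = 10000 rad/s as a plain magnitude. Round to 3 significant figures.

Substitute s = j10000:
Numerator: (j10000) + 788 = 788 + j10000
Denominator: (j10000) + 1000 = 1000 + j10000
|N| = √(788² + 10000²) ≈ 10031, ∠N ≈ 85.49°
|D| = √(1000² + 10000²) ≈ 10050, ∠D ≈ 84.29°
|T| = 10031 / 10050 ≈ 0.99811

0.998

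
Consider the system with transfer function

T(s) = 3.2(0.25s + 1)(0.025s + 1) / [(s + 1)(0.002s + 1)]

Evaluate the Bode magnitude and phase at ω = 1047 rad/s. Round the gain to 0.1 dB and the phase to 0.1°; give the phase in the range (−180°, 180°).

19.1 dB, 23.2°

At ω = 1047 rad/s:
zero (1 + j1047·0.25) = 1 + j261.75 → |·| ≈ 261.75, ∠ ≈ 89.78°
zero (1 + j1047·0.025) = 1 + j26.175 → |·| ≈ 26.194, ∠ ≈ 87.81°
pole (1 + j1047·1) = 1 + j1047 → |·| ≈ 1047, ∠ ≈ 89.95°
pole (1 + j1047·0.002) = 1 + j2.094 → |·| ≈ 2.3205, ∠ ≈ 64.47°
|T| = 3.2 · 261.75 · 26.194 / (1047 · 2.3205) ≈ 9.0305
Gain = 20 log₁₀(9.0305) ≈ 19.11 dB
∠T = (89.78° + 87.81°) − (89.95° + 64.47°) = 23.17°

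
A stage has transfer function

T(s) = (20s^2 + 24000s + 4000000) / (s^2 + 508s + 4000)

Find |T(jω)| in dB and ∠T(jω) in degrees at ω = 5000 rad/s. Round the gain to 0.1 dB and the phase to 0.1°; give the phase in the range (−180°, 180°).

Substitute s = j5000:
Numerator: 20(j5000)^2 + 24000(j5000) + 4000000 = -496000000 + j120000000
Denominator: (j5000)^2 + 508(j5000) + 4000 = -24996000 + j2540000
|N| = √(496000000² + 120000000²) ≈ 5.1031e+08, ∠N ≈ 166.40°
|D| = √(24996000² + 2540000²) ≈ 2.5125e+07, ∠D ≈ 174.20°
|T| = 5.1031e+08 / 2.5125e+07 ≈ 20.311
Gain = 20 log₁₀(20.311) ≈ 26.15 dB
∠T = 166.40° − 174.20° = -7.80°

26.2 dB, -7.8°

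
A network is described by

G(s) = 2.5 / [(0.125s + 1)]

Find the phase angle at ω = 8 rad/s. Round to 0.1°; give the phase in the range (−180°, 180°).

At ω = 8 rad/s:
pole (1 + j8·0.125) = 1 + j1 → |·| ≈ 1.4142, ∠ ≈ 45.00°
∠G = (0°) − (45.00°) = -45.00°

-45.0°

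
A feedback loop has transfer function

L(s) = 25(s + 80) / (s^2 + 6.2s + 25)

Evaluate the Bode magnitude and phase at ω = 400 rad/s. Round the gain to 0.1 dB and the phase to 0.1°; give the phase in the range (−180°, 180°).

-23.9 dB, -100.4°

At s = jω = j400:
zero (s+80): 80 + j400 → |·| = √(80²+400²) = √166400 ≈ 407.92, ∠ = arctan(400/80) ≈ 78.69°
quadratic: (j400)² + 6.2·j400 + 25 = -159975 + j2480 → |·| ≈ 1.5999e+05, ∠ ≈ 179.11°
|L| = 25 · 407.92 / 1.5999e+05 ≈ 0.063741
Gain = 20 log₁₀(0.063741) ≈ -23.91 dB
∠L = 78.69° − 179.11° = -100.42°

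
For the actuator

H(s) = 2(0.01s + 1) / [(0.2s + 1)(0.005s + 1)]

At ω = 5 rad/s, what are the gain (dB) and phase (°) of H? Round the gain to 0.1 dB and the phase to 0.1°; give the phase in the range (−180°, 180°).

3.0 dB, -43.6°

At ω = 5 rad/s:
zero (1 + j5·0.01) = 1 + j0.05 → |·| ≈ 1.0012, ∠ ≈ 2.86°
pole (1 + j5·0.2) = 1 + j1 → |·| ≈ 1.4142, ∠ ≈ 45.00°
pole (1 + j5·0.005) = 1 + j0.025 → |·| ≈ 1.0003, ∠ ≈ 1.43°
|H| = 2 · 1.0012 / (1.4142 · 1.0003) ≈ 1.4155
Gain = 20 log₁₀(1.4155) ≈ 3.02 dB
∠H = (2.86°) − (45.00° + 1.43°) = -43.57°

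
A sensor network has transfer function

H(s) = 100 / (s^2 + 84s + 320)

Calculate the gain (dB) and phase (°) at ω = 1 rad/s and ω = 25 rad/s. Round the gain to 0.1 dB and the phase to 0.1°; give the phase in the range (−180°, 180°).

ω = 1: -10.4 dB, -14.8°; ω = 25: -26.5 dB, -98.3°

Substitute s = j1:
Numerator: 100 = 100 + j0
Denominator: (j1)^2 + 84(j1) + 320 = 319 + j84
|N| = √(100² + 0²) ≈ 100, ∠N ≈ 0.00°
|D| = √(319² + 84²) ≈ 329.87, ∠D ≈ 14.75°
|H| = 100 / 329.87 ≈ 0.30315
Gain = 20 log₁₀(0.30315) ≈ -10.37 dB
∠H = 0.00° − 14.75° = -14.75°

Substitute s = j25:
Numerator: 100 = 100 + j0
Denominator: (j25)^2 + 84(j25) + 320 = -305 + j2100
|N| = √(100² + 0²) ≈ 100, ∠N ≈ 0.00°
|D| = √(305² + 2100²) ≈ 2122, ∠D ≈ 98.26°
|H| = 100 / 2122 ≈ 0.047125
Gain = 20 log₁₀(0.047125) ≈ -26.53 dB
∠H = 0.00° − 98.26° = -98.26°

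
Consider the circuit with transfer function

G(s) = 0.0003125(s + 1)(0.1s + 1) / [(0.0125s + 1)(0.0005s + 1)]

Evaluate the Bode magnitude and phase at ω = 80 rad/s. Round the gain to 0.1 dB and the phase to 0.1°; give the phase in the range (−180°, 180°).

At ω = 80 rad/s:
zero (1 + j80·1) = 1 + j80 → |·| ≈ 80.006, ∠ ≈ 89.28°
zero (1 + j80·0.1) = 1 + j8 → |·| ≈ 8.0623, ∠ ≈ 82.87°
pole (1 + j80·0.0125) = 1 + j1 → |·| ≈ 1.4142, ∠ ≈ 45.00°
pole (1 + j80·0.0005) = 1 + j0.04 → |·| ≈ 1.0008, ∠ ≈ 2.29°
|G| = 0.0003125 · 80.006 · 8.0623 / (1.4142 · 1.0008) ≈ 0.14242
Gain = 20 log₁₀(0.14242) ≈ -16.93 dB
∠G = (89.28° + 82.87°) − (45.00° + 2.29°) = 124.86°

-16.9 dB, 124.9°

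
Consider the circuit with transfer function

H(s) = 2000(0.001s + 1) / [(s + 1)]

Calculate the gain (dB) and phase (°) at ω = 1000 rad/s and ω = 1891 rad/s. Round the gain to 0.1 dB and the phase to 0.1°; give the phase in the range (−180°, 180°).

At ω = 1000 rad/s:
zero (1 + j1000·0.001) = 1 + j1 → |·| ≈ 1.4142, ∠ ≈ 45.00°
pole (1 + j1000·1) = 1 + j1000 → |·| ≈ 1000, ∠ ≈ 89.94°
|H| = 2000 · 1.4142 / (1000) ≈ 2.8284
Gain = 20 log₁₀(2.8284) ≈ 9.03 dB
∠H = (45.00°) − (89.94°) = -44.94°

At ω = 1891 rad/s:
zero (1 + j1891·0.001) = 1 + j1.891 → |·| ≈ 2.1391, ∠ ≈ 62.13°
pole (1 + j1891·1) = 1 + j1891 → |·| ≈ 1891, ∠ ≈ 89.97°
|H| = 2000 · 2.1391 / (1891) ≈ 2.2624
Gain = 20 log₁₀(2.2624) ≈ 7.09 dB
∠H = (62.13°) − (89.97°) = -27.84°

ω = 1000: 9.0 dB, -44.9°; ω = 1891: 7.1 dB, -27.8°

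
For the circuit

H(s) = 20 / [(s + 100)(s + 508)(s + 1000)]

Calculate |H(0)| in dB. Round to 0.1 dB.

-128.1 dB

H(0) = 20 / (100·508·1000) ≈ 3.937e-07
20 log₁₀(3.937e-07) ≈ -128.10 dB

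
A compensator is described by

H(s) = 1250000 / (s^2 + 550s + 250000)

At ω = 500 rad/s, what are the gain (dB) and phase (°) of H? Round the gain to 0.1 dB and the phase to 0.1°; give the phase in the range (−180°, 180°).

13.2 dB, -90.0°

At s = jω = j500:
quadratic: (j500)² + 550·j500 + 250000 = 0 + j275000 → |·| ≈ 2.75e+05, ∠ ≈ 90.00°
|H| = 1250000 / 2.75e+05 ≈ 4.5455
Gain = 20 log₁₀(4.5455) ≈ 13.15 dB
∠H = 0.00° − 90.00° = -90.00°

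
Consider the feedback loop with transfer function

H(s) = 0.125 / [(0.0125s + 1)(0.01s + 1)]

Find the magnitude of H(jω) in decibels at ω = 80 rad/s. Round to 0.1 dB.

-23.2 dB

At ω = 80 rad/s:
pole (1 + j80·0.0125) = 1 + j1 → |·| ≈ 1.4142, ∠ ≈ 45.00°
pole (1 + j80·0.01) = 1 + j0.8 → |·| ≈ 1.2806, ∠ ≈ 38.66°
|H| = 0.125 · 1 / (1.4142 · 1.2806) ≈ 0.069022
Gain = 20 log₁₀(0.069022) ≈ -23.22 dB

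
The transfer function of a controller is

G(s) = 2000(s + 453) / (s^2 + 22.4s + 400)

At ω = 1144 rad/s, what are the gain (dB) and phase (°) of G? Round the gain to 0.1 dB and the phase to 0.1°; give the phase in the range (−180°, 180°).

5.5 dB, -110.5°

At s = jω = j1144:
zero (s+453): 453 + j1144 → |·| = √(453²+1144²) = √1513945 ≈ 1230.4, ∠ = arctan(1144/453) ≈ 68.40°
quadratic: (j1144)² + 22.4·j1144 + 400 = -1308336 + j25625.6 → |·| ≈ 1.3086e+06, ∠ ≈ 178.88°
|G| = 2000 · 1230.4 / 1.3086e+06 ≈ 1.8805
Gain = 20 log₁₀(1.8805) ≈ 5.49 dB
∠G = 68.40° − 178.88° = -110.48°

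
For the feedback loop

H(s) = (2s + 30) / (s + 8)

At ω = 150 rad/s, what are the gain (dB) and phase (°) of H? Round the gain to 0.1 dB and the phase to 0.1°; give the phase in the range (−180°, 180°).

6.1 dB, -2.7°

Substitute s = j150:
Numerator: 2(j150) + 30 = 30 + j300
Denominator: (j150) + 8 = 8 + j150
|N| = √(30² + 300²) ≈ 301.5, ∠N ≈ 84.29°
|D| = √(8² + 150²) ≈ 150.21, ∠D ≈ 86.95°
|H| = 301.5 / 150.21 ≈ 2.0072
Gain = 20 log₁₀(2.0072) ≈ 6.05 dB
∠H = 84.29° − 86.95° = -2.66°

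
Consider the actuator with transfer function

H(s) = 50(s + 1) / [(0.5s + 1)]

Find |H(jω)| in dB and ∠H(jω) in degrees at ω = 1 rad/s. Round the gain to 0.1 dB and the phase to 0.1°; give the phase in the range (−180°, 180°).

At ω = 1 rad/s:
zero (1 + j1·1) = 1 + j1 → |·| ≈ 1.4142, ∠ ≈ 45.00°
pole (1 + j1·0.5) = 1 + j0.5 → |·| ≈ 1.118, ∠ ≈ 26.57°
|H| = 50 · 1.4142 / (1.118) ≈ 63.247
Gain = 20 log₁₀(63.247) ≈ 36.02 dB
∠H = (45.00°) − (26.57°) = 18.43°

36.0 dB, 18.4°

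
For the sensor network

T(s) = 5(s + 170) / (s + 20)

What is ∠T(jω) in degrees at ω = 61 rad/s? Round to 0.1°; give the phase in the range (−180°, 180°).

-52.1°

At s = jω = j61:
zero (s+170): 170 + j61 → |·| = √(170²+61²) = √32621 ≈ 180.61, ∠ = arctan(61/170) ≈ 19.74°
pole (s+20): 20 + j61 → |·| = √(20²+61²) = √4121 ≈ 64.195, ∠ = arctan(61/20) ≈ 71.85°
∠T = 19.74° − 71.85° = -52.11°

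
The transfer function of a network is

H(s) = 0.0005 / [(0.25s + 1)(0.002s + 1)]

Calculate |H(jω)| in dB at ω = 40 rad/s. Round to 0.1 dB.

At ω = 40 rad/s:
pole (1 + j40·0.25) = 1 + j10 → |·| ≈ 10.05, ∠ ≈ 84.29°
pole (1 + j40·0.002) = 1 + j0.08 → |·| ≈ 1.0032, ∠ ≈ 4.57°
|H| = 0.0005 · 1 / (10.05 · 1.0032) ≈ 4.9593e-05
Gain = 20 log₁₀(4.9593e-05) ≈ -86.09 dB

-86.1 dB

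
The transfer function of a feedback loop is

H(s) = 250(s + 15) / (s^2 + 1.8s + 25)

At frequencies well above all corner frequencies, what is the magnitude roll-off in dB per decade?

-20 dB/decade

Each pole contributes −20 dB/decade at high frequency; each zero contributes +20 dB/decade.
Net: 1 zero(s) − 2 pole(s) → -20 dB/decade.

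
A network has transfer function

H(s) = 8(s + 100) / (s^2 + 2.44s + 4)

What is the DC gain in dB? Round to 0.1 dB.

46.0 dB

H(0) = 8·100 / 4 = 200
20 log₁₀(200) ≈ 46.02 dB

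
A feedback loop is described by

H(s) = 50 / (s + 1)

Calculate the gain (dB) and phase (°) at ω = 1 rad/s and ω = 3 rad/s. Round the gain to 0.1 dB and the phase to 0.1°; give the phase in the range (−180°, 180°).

ω = 1: 31.0 dB, -45.0°; ω = 3: 24.0 dB, -71.6°

Substitute s = j1:
Numerator: 50 = 50 + j0
Denominator: (j1) + 1 = 1 + j1
|N| = √(50² + 0²) ≈ 50, ∠N ≈ 0.00°
|D| = √(1² + 1²) ≈ 1.4142, ∠D ≈ 45.00°
|H| = 50 / 1.4142 ≈ 35.356
Gain = 20 log₁₀(35.356) ≈ 30.97 dB
∠H = 0.00° − 45.00° = -45.00°

Substitute s = j3:
Numerator: 50 = 50 + j0
Denominator: (j3) + 1 = 1 + j3
|N| = √(50² + 0²) ≈ 50, ∠N ≈ 0.00°
|D| = √(1² + 3²) ≈ 3.1623, ∠D ≈ 71.57°
|H| = 50 / 3.1623 ≈ 15.811
Gain = 20 log₁₀(15.811) ≈ 23.98 dB
∠H = 0.00° − 71.57° = -71.57°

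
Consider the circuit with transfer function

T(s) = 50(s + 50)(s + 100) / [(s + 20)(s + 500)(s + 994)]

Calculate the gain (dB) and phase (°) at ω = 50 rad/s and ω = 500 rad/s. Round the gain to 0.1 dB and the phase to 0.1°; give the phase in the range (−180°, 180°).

ω = 50: -36.7 dB, -5.2°; ω = 500: -29.8 dB, 3.6°

At s = jω = j50:
zero (s+50): 50 + j50 → |·| = √(50²+50²) = √5000 ≈ 70.711, ∠ = arctan(50/50) ≈ 45.00°
zero (s+100): 100 + j50 → |·| = √(100²+50²) = √12500 ≈ 111.8, ∠ = arctan(50/100) ≈ 26.57°
pole (s+20): 20 + j50 → |·| = √(20²+50²) = √2900 ≈ 53.852, ∠ = arctan(50/20) ≈ 68.20°
pole (s+500): 500 + j50 → |·| = √(500²+50²) = √252500 ≈ 502.49, ∠ = arctan(50/500) ≈ 5.71°
pole (s+994): 994 + j50 → |·| = √(994²+50²) = √990536 ≈ 995.26, ∠ = arctan(50/994) ≈ 2.88°
|T| = 50 · 7905.5 / 2.6932e+07 ≈ 0.014677
Gain = 20 log₁₀(0.014677) ≈ -36.67 dB
∠T = 71.57° − 76.79° = -5.22°

At s = jω = j500:
zero (s+50): 50 + j500 → |·| = √(50²+500²) = √252500 ≈ 502.49, ∠ = arctan(500/50) ≈ 84.29°
zero (s+100): 100 + j500 → |·| = √(100²+500²) = √260000 ≈ 509.9, ∠ = arctan(500/100) ≈ 78.69°
pole (s+20): 20 + j500 → |·| = √(20²+500²) = √250400 ≈ 500.4, ∠ = arctan(500/20) ≈ 87.71°
pole (s+500): 500 + j500 → |·| = √(500²+500²) = √500000 ≈ 707.11, ∠ = arctan(500/500) ≈ 45.00°
pole (s+994): 994 + j500 → |·| = √(994²+500²) = √1238036 ≈ 1112.7, ∠ = arctan(500/994) ≈ 26.70°
|T| = 50 · 2.5622e+05 / 3.9372e+08 ≈ 0.032538
Gain = 20 log₁₀(0.032538) ≈ -29.75 dB
∠T = 162.98° − 159.41° = 3.57°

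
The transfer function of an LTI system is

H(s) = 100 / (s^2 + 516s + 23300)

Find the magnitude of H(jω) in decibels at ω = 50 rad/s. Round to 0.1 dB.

Substitute s = j50:
Numerator: 100 = 100 + j0
Denominator: (j50)^2 + 516(j50) + 23300 = 20800 + j25800
|N| = √(100² + 0²) ≈ 100, ∠N ≈ 0.00°
|D| = √(20800² + 25800²) ≈ 33140, ∠D ≈ 51.12°
|H| = 100 / 33140 ≈ 0.0030175
Gain = 20 log₁₀(0.0030175) ≈ -50.41 dB

-50.4 dB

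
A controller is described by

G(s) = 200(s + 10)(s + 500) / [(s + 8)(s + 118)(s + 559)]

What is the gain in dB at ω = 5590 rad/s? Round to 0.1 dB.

-28.9 dB

At s = jω = j5590:
zero (s+10): 10 + j5590 → |·| = √(10²+5590²) = √31248200 ≈ 5590, ∠ = arctan(5590/10) ≈ 89.90°
zero (s+500): 500 + j5590 → |·| = √(500²+5590²) = √31498100 ≈ 5612.3, ∠ = arctan(5590/500) ≈ 84.89°
pole (s+8): 8 + j5590 → |·| = √(8²+5590²) = √31248164 ≈ 5590, ∠ = arctan(5590/8) ≈ 89.92°
pole (s+118): 118 + j5590 → |·| = √(118²+5590²) = √31262024 ≈ 5591.2, ∠ = arctan(5590/118) ≈ 88.79°
pole (s+559): 559 + j5590 → |·| = √(559²+5590²) = √31560581 ≈ 5617.9, ∠ = arctan(5590/559) ≈ 84.29°
|G| = 200 · 3.1373e+07 / 1.7559e+11 ≈ 0.035734
Gain = 20 log₁₀(0.035734) ≈ -28.94 dB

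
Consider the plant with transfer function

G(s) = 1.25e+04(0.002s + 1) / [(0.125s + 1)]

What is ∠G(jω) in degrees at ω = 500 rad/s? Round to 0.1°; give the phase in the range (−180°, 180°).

At ω = 500 rad/s:
zero (1 + j500·0.002) = 1 + j1 → |·| ≈ 1.4142, ∠ ≈ 45.00°
pole (1 + j500·0.125) = 1 + j62.5 → |·| ≈ 62.508, ∠ ≈ 89.08°
∠G = (45.00°) − (89.08°) = -44.08°

-44.1°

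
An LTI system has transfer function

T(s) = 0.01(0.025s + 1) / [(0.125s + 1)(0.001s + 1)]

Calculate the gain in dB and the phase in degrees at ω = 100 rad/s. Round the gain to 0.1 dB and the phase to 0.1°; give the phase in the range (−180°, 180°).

At ω = 100 rad/s:
zero (1 + j100·0.025) = 1 + j2.5 → |·| ≈ 2.6926, ∠ ≈ 68.20°
pole (1 + j100·0.125) = 1 + j12.5 → |·| ≈ 12.54, ∠ ≈ 85.43°
pole (1 + j100·0.001) = 1 + j0.1 → |·| ≈ 1.005, ∠ ≈ 5.71°
|T| = 0.01 · 2.6926 / (12.54 · 1.005) ≈ 0.0021365
Gain = 20 log₁₀(0.0021365) ≈ -53.41 dB
∠T = (68.20°) − (85.43° + 5.71°) = -22.94°

-53.4 dB, -22.9°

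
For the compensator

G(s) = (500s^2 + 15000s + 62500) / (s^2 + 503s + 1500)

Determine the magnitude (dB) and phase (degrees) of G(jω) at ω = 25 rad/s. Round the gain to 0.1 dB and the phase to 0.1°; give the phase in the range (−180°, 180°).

31.1 dB, 37.7°

Substitute s = j25:
Numerator: 500(j25)^2 + 15000(j25) + 62500 = -250000 + j375000
Denominator: (j25)^2 + 503(j25) + 1500 = 875 + j12575
|N| = √(250000² + 375000²) ≈ 4.5069e+05, ∠N ≈ 123.69°
|D| = √(875² + 12575²) ≈ 12605, ∠D ≈ 86.02°
|G| = 4.5069e+05 / 12605 ≈ 35.755
Gain = 20 log₁₀(35.755) ≈ 31.07 dB
∠G = 123.69° − 86.02° = 37.67°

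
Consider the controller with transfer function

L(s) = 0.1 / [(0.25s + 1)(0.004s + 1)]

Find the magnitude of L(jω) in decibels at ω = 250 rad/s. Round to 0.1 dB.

-58.9 dB

At ω = 250 rad/s:
pole (1 + j250·0.25) = 1 + j62.5 → |·| ≈ 62.508, ∠ ≈ 89.08°
pole (1 + j250·0.004) = 1 + j1 → |·| ≈ 1.4142, ∠ ≈ 45.00°
|L| = 0.1 · 1 / (62.508 · 1.4142) ≈ 0.0011312
Gain = 20 log₁₀(0.0011312) ≈ -58.93 dB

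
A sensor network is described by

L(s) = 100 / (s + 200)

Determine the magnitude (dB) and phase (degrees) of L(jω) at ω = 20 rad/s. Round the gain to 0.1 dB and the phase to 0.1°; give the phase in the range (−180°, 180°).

Substitute s = j20:
Numerator: 100 = 100 + j0
Denominator: (j20) + 200 = 200 + j20
|N| = √(100² + 0²) ≈ 100, ∠N ≈ 0.00°
|D| = √(200² + 20²) ≈ 201, ∠D ≈ 5.71°
|L| = 100 / 201 ≈ 0.49751
Gain = 20 log₁₀(0.49751) ≈ -6.06 dB
∠L = 0.00° − 5.71° = -5.71°

-6.1 dB, -5.7°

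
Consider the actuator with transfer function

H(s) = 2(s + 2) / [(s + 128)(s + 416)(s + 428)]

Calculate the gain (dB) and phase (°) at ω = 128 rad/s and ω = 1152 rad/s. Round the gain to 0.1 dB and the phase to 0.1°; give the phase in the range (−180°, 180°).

ω = 128: -102.8 dB, 10.4°; ω = 1152: -117.6 dB, -133.5°

At s = jω = j128:
zero (s+2): 2 + j128 → |·| = √(2²+128²) = √16388 ≈ 128.02, ∠ = arctan(128/2) ≈ 89.10°
pole (s+128): 128 + j128 → |·| = √(128²+128²) = √32768 ≈ 181.02, ∠ = arctan(128/128) ≈ 45.00°
pole (s+416): 416 + j128 → |·| = √(416²+128²) = √189440 ≈ 435.25, ∠ = arctan(128/416) ≈ 17.10°
pole (s+428): 428 + j128 → |·| = √(428²+128²) = √199568 ≈ 446.73, ∠ = arctan(128/428) ≈ 16.65°
|H| = 2 · 128.02 / 3.5197e+07 ≈ 7.2745e-06
Gain = 20 log₁₀(7.2745e-06) ≈ -102.76 dB
∠H = 89.10° − 78.75° = 10.35°

At s = jω = j1152:
zero (s+2): 2 + j1152 → |·| = √(2²+1152²) = √1327108 ≈ 1152, ∠ = arctan(1152/2) ≈ 89.90°
pole (s+128): 128 + j1152 → |·| = √(128²+1152²) = √1343488 ≈ 1159.1, ∠ = arctan(1152/128) ≈ 83.66°
pole (s+416): 416 + j1152 → |·| = √(416²+1152²) = √1500160 ≈ 1224.8, ∠ = arctan(1152/416) ≈ 70.14°
pole (s+428): 428 + j1152 → |·| = √(428²+1152²) = √1510288 ≈ 1228.9, ∠ = arctan(1152/428) ≈ 69.62°
|H| = 2 · 1152 / 1.7446e+09 ≈ 1.3206e-06
Gain = 20 log₁₀(1.3206e-06) ≈ -117.58 dB
∠H = 89.90° − 223.42° = -133.52°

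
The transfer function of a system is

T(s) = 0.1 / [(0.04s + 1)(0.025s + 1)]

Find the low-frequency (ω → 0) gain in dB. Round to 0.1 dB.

-20.0 dB

T(0) = 0.1 · 1 / 1 = 0.1
20 log₁₀(0.1) ≈ -20.00 dB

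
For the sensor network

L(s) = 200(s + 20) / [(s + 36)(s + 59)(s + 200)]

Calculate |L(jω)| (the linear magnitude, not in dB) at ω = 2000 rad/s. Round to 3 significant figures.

4.97e-05

At s = jω = j2000:
zero (s+20): 20 + j2000 → |·| = √(20²+2000²) = √4000400 ≈ 2000.1, ∠ = arctan(2000/20) ≈ 89.43°
pole (s+36): 36 + j2000 → |·| = √(36²+2000²) = √4001296 ≈ 2000.3, ∠ = arctan(2000/36) ≈ 88.97°
pole (s+59): 59 + j2000 → |·| = √(59²+2000²) = √4003481 ≈ 2000.9, ∠ = arctan(2000/59) ≈ 88.31°
pole (s+200): 200 + j2000 → |·| = √(200²+2000²) = √4040000 ≈ 2010, ∠ = arctan(2000/200) ≈ 84.29°
|L| = 200 · 2000.1 / 8.0448e+09 ≈ 4.9724e-05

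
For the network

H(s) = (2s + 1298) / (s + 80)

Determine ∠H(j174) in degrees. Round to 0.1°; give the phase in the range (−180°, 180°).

-50.3°

Substitute s = j174:
Numerator: 2(j174) + 1298 = 1298 + j348
Denominator: (j174) + 80 = 80 + j174
|N| = √(1298² + 348²) ≈ 1343.8, ∠N ≈ 15.01°
|D| = √(80² + 174²) ≈ 191.51, ∠D ≈ 65.31°
∠H = 15.01° − 65.31° = -50.30°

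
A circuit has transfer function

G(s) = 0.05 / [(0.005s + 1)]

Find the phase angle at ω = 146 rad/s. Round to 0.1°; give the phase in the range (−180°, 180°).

At ω = 146 rad/s:
pole (1 + j146·0.005) = 1 + j0.73 → |·| ≈ 1.2381, ∠ ≈ 36.13°
∠G = (0°) − (36.13°) = -36.13°

-36.1°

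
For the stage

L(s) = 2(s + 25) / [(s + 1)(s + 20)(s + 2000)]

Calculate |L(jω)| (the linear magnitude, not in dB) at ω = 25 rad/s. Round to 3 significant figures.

At s = jω = j25:
zero (s+25): 25 + j25 → |·| = √(25²+25²) = √1250 ≈ 35.355, ∠ = arctan(25/25) ≈ 45.00°
pole (s+1): 1 + j25 → |·| = √(1²+25²) = √626 ≈ 25.02, ∠ = arctan(25/1) ≈ 87.71°
pole (s+20): 20 + j25 → |·| = √(20²+25²) = √1025 ≈ 32.016, ∠ = arctan(25/20) ≈ 51.34°
pole (s+2000): 2000 + j25 → |·| = √(2000²+25²) = √4000625 ≈ 2000.2, ∠ = arctan(25/2000) ≈ 0.72°
|L| = 2 · 35.355 / 1.6022e+06 ≈ 4.4133e-05

4.41e-05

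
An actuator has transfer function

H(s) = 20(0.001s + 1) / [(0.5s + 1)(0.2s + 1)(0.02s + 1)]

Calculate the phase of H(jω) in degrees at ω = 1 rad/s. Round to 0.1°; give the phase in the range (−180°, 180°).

At ω = 1 rad/s:
zero (1 + j1·0.001) = 1 + j0.001 → |·| ≈ 1, ∠ ≈ 0.06°
pole (1 + j1·0.5) = 1 + j0.5 → |·| ≈ 1.118, ∠ ≈ 26.57°
pole (1 + j1·0.2) = 1 + j0.2 → |·| ≈ 1.0198, ∠ ≈ 11.31°
pole (1 + j1·0.02) = 1 + j0.02 → |·| ≈ 1.0002, ∠ ≈ 1.15°
∠H = (0.06°) − (26.57° + 11.31° + 1.15°) = -38.97°

-39.0°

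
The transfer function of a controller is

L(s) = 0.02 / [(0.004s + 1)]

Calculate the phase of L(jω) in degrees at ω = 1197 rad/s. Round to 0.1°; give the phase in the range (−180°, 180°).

At ω = 1197 rad/s:
pole (1 + j1197·0.004) = 1 + j4.788 → |·| ≈ 4.8913, ∠ ≈ 78.20°
∠L = (0°) − (78.20°) = -78.20°

-78.2°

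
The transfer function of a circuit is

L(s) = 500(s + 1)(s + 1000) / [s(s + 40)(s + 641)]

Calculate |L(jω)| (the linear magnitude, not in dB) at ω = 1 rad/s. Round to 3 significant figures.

At s = jω = j1:
zero (s+1): 1 + j1 → |·| = √(1²+1²) = √2 ≈ 1.4142, ∠ = arctan(1/1) ≈ 45.00°
zero (s+1000): 1000 + j1 → |·| = √(1000²+1²) = √1000001 ≈ 1000, ∠ = arctan(1/1000) ≈ 0.06°
pole (s+40): 40 + j1 → |·| = √(40²+1²) = √1601 ≈ 40.012, ∠ = arctan(1/40) ≈ 1.43°
pole (s+641): 641 + j1 → |·| = √(641²+1²) = √410882 ≈ 641, ∠ = arctan(1/641) ≈ 0.09°
pole at origin: |s| = 1, ∠ = 90.00° (in denominator)
|L| = 500 · 1414.2 / 25648 ≈ 27.569

27.6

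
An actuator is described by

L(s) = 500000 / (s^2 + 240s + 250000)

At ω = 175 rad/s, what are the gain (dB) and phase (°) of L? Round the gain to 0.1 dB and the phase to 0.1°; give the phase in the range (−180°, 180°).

At s = jω = j175:
quadratic: (j175)² + 240·j175 + 250000 = 219375 + j42000 → |·| ≈ 2.2336e+05, ∠ ≈ 10.84°
|L| = 500000 / 2.2336e+05 ≈ 2.2385
Gain = 20 log₁₀(2.2385) ≈ 7.00 dB
∠L = 0.00° − 10.84° = -10.84°

7.0 dB, -10.8°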